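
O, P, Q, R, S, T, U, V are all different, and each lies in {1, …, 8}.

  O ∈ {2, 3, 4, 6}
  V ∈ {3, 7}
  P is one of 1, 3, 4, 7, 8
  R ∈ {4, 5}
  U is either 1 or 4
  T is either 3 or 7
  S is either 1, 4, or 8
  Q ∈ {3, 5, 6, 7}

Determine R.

5

The 8 variables draw from only 8 values {1, 2, 3, 4, 5, 6, 7, 8}, so each is used; only O can be 2, hence O = 2.
Among the 7 still-open variables, 6 fits only Q (and all 7 values in {1, 3, 4, 5, 6, 7, 8} must be used), so Q = 6.
The 6 still-open variables draw from only 6 values {1, 3, 4, 5, 7, 8}, so each is used; only R can be 5, hence R = 5.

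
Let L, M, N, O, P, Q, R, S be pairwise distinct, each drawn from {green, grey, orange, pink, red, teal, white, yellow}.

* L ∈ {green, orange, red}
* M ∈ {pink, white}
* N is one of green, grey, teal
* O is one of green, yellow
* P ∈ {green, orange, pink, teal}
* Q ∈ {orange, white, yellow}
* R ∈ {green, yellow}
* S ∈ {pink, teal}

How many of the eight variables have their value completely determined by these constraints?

2

Among the 8 variables, grey fits only N (and all 8 values in {green, grey, orange, pink, red, teal, white, yellow} must be used), so N = grey.
Among the 7 still-open variables, red fits only L (and all 7 values in {green, orange, pink, red, teal, white, yellow} must be used), so L = red.
O and R between them cover only {green, yellow} — a naked pair. Remove those values from P, Q.
Determined: L=red, N=grey. The other variables each still have more than one consistent value. That makes 2.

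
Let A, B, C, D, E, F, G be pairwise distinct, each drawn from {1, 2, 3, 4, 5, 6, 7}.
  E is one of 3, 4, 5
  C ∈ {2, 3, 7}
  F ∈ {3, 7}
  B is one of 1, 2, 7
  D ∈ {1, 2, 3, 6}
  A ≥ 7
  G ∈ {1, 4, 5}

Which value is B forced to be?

A must be 7 (only option left). So B, C, F can't be 7.
F must be 3 (only option left). Eliminate 3 elsewhere: C, D, E.
C's domain is down to {2}, so C = 2. Strike 2 from B, D.
So B = 1.

1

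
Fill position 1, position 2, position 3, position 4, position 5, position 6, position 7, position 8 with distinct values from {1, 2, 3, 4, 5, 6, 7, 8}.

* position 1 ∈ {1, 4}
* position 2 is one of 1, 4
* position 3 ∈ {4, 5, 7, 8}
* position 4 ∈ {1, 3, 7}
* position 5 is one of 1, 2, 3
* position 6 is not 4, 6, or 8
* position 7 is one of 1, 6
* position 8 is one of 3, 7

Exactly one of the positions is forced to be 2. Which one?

position 5

Among the 8 variables, 6 fits only position 7 (and all 8 values in {1, 2, 3, 4, 5, 6, 7, 8} must be used), so position 7 = 6.
The 7 still-open variables draw from only 7 values {1, 2, 3, 4, 5, 7, 8}, so each is used; only position 3 can be 8, hence position 3 = 8.
The 6 still-open variables together cover exactly {1, 2, 3, 4, 5, 7} — 6 values for 6 variables — and 5 appears only in position 6's list, so position 6 = 5.
The 5 still-open variables draw from only 5 values {1, 2, 3, 4, 7}, so each is used; only position 5 can be 2, hence position 5 = 2.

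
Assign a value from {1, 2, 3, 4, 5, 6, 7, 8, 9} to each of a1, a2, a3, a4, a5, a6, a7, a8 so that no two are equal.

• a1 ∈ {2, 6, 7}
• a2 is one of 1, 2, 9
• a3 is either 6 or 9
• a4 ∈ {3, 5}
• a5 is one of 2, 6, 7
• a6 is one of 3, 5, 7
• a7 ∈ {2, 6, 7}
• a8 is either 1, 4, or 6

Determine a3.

9

The 8 variables together cover exactly {1, 2, 3, 4, 5, 6, 7, 9} — 8 values for 8 variables — and 4 appears only in a8's list, so a8 = 4.
Among the 7 still-open variables, 1 fits only a2 (and all 7 values in {1, 2, 3, 5, 6, 7, 9} must be used), so a2 = 1.
The 6 still-open variables together cover exactly {2, 3, 5, 6, 7, 9} — 6 values for 6 variables — and 9 appears only in a3's list, so a3 = 9.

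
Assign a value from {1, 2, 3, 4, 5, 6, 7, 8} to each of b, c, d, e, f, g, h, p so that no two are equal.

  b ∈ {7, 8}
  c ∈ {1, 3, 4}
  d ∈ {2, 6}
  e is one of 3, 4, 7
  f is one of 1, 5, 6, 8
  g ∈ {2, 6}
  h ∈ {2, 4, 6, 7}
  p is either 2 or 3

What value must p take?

3

The 8 variables together cover exactly {1, 2, 3, 4, 5, 6, 7, 8} — 8 values for 8 variables — and 5 appears only in f's list, so f = 5.
The 7 still-open variables together cover exactly {1, 2, 3, 4, 6, 7, 8} — 7 values for 7 variables — and 1 appears only in c's list, so c = 1.
The 6 still-open variables together cover exactly {2, 3, 4, 6, 7, 8} — 6 values for 6 variables — and 8 appears only in b's list, so b = 8.
d and g share exactly the 2 values {2, 6}; by pigeonhole those values go to them, so strike 2, 6 from h, p.
So p = 3.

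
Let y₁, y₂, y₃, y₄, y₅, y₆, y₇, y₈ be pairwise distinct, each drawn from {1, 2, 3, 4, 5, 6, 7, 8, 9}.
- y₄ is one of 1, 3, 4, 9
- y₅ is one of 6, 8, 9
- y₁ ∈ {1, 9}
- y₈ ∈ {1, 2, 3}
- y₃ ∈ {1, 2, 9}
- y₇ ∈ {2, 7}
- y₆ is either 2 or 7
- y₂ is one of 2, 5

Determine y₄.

4

The 2 variables y₆ and y₇ are confined to {2, 7}, which locks those values in; drop them from y₂, y₃, y₈.
y₂ must be 5 (only option left).
The 2 variables y₁ and y₃ are confined to {1, 9}, which locks those values in; drop them from y₄, y₅, y₈.
y₈'s domain is down to {3}, so y₈ = 3. Eliminate 3 elsewhere: y₄.
So y₄ = 4.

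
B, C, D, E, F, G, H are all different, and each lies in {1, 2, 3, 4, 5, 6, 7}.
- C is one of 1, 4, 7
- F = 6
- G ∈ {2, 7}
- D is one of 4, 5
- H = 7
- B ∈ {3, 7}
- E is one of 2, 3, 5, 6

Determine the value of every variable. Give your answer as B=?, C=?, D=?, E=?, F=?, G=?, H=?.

F must be 6 (only option left). Eliminate 6 elsewhere: E.
H must be 7 (only option left). Strike 7 from B, C, G.
B must be 3 (only option left). Strike 3 from E.
G must be 2 (only option left). Eliminate 2 elsewhere: E.
E has just one choice, so E = 5. So D can't be 5.
D must be 4 (only option left). Strike 4 from C.
That leaves C = 1.

B=3, C=1, D=4, E=5, F=6, G=2, H=7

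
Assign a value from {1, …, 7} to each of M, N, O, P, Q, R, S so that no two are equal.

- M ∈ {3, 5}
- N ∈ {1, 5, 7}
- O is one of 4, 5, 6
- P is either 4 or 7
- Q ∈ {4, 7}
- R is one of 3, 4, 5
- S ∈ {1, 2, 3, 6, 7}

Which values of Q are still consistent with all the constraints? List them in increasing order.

The 7 variables together cover exactly {1, 2, 3, 4, 5, 6, 7} — 7 values for 7 variables — and 2 appears only in S's list, so S = 2.
Among the 6 still-open variables, 1 fits only N (and all 6 values in {1, 3, 4, 5, 6, 7} must be used), so N = 1.
Among the 5 still-open variables, 6 fits only O (and all 5 values in {3, 4, 5, 6, 7} must be used), so O = 6.
P and Q between them cover only {4, 7} — a naked pair. Remove those values from R.
No further eliminations apply; Q can still be any of 4, 7.

4, 7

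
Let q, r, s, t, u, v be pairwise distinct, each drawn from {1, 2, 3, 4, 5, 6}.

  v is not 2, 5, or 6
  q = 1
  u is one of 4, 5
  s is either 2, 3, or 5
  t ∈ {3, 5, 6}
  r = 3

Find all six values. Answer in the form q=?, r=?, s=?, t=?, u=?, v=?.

q's domain is down to {1}, so q = 1. So v can't be 1.
r must be 3 (only option left). Remove 3 from s, t, v.
v has just one choice, so v = 4. So u can't be 4.
u must be 5 (only option left). Strike 5 from s, t.
That leaves s = 2.
That leaves t = 6.

q=1, r=3, s=2, t=6, u=5, v=4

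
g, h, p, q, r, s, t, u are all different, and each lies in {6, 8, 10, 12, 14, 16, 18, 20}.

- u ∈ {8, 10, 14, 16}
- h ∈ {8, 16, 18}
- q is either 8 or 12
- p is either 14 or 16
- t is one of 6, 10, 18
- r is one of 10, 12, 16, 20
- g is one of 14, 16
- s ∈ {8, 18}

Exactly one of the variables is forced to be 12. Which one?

q

The 8 variables together cover exactly {6, 8, 10, 12, 14, 16, 18, 20} — 8 values for 8 variables — and 6 appears only in t's list, so t = 6.
Among the 7 still-open variables, 20 fits only r (and all 7 values in {8, 10, 12, 14, 16, 18, 20} must be used), so r = 20.
Among the 6 still-open variables, 10 fits only u (and all 6 values in {8, 10, 12, 14, 16, 18} must be used), so u = 10.
Among the 5 still-open variables, 12 fits only q (and all 5 values in {8, 12, 14, 16, 18} must be used), so q = 12.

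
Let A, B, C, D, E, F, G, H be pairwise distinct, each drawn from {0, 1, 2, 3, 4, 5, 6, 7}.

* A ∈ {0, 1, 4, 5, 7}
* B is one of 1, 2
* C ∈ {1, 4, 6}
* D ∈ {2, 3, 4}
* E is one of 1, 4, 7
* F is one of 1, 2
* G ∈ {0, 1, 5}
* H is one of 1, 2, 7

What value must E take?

4

The 8 variables together cover exactly {0, 1, 2, 3, 4, 5, 6, 7} — 8 values for 8 variables — and 3 appears only in D's list, so D = 3.
The 7 still-open variables draw from only 7 values {0, 1, 2, 4, 5, 6, 7}, so each is used; only C can be 6, hence C = 6.
B and F between them cover only {1, 2} — a naked pair. Remove those values from A, E, G, H.
That leaves H = 7. Strike 7 from A, E.
So E = 4.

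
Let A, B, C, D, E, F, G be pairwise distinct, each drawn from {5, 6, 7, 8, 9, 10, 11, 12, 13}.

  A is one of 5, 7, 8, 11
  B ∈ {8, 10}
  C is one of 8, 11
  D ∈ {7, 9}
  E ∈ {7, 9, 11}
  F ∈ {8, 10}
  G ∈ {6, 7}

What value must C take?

Among the 7 variables, 5 fits only A (and all 7 values in {5, 6, 7, 8, 9, 10, 11} must be used), so A = 5.
The 6 still-open variables together cover exactly {6, 7, 8, 9, 10, 11} — 6 values for 6 variables — and 6 appears only in G's list, so G = 6.
The 2 variables B and F are confined to {8, 10}, which locks those values in; drop them from C.
So C = 11.

11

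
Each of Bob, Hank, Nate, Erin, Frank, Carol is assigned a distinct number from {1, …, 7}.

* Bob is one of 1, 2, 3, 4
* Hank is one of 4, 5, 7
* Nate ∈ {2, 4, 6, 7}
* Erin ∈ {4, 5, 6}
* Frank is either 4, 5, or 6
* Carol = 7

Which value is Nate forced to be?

2

Carol's domain is down to {7}, so Carol = 7. Remove 7 from Hank, Nate.
Hank, Erin, Frank between them cover only {4, 5, 6} — a naked triple. Remove those values from Bob, Nate.
So Nate = 2.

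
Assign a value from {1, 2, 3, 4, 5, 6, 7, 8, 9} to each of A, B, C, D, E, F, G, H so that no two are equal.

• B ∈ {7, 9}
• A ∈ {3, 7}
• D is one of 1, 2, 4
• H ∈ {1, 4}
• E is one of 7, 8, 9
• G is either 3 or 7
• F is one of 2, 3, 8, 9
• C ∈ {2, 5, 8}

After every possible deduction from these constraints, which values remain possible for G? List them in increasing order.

3, 7

The 8 variables together cover exactly {1, 2, 3, 4, 5, 7, 8, 9} — 8 values for 8 variables — and 5 appears only in C's list, so C = 5.
A and G share exactly the 2 values {3, 7}; by pigeonhole those values go to them, so strike 3, 7 from B, E, F.
B has just one choice, so B = 9. Strike 9 from E, F.
E's domain is down to {8}, so E = 8. So F can't be 8.
F has just one choice, so F = 2. Eliminate 2 elsewhere: D.
No further eliminations apply; G can still be any of 3, 7.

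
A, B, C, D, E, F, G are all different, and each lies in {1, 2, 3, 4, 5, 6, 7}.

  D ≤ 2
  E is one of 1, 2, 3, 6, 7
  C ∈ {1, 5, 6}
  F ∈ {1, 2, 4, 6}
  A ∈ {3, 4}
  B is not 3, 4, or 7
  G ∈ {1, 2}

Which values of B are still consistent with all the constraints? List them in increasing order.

The 7 variables draw from only 7 values {1, 2, 3, 4, 5, 6, 7}, so each is used; only E can be 7, hence E = 7.
The 6 still-open variables draw from only 6 values {1, 2, 3, 4, 5, 6}, so each is used; only A can be 3, hence A = 3.
Among the 5 still-open variables, 4 fits only F (and all 5 values in {1, 2, 4, 5, 6} must be used), so F = 4.
D and G share exactly the 2 values {1, 2}; by pigeonhole those values go to them, so strike 1, 2 from B, C.
No further eliminations apply; B can still be any of 5, 6.

5, 6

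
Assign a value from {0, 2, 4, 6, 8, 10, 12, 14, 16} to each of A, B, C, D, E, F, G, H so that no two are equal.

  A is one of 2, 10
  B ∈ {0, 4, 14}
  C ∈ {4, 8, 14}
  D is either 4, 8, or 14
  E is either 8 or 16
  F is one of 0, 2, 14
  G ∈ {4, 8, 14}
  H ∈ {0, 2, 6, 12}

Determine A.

C, D, G share exactly the 3 values {4, 8, 14}; by pigeonhole those values go to them, so strike 4, 8, 14 from B, E, F.
That leaves B = 0. Eliminate 0 elsewhere: F, H.
That leaves E = 16.
That leaves F = 2. So A, H can't be 2.
So A = 10.

10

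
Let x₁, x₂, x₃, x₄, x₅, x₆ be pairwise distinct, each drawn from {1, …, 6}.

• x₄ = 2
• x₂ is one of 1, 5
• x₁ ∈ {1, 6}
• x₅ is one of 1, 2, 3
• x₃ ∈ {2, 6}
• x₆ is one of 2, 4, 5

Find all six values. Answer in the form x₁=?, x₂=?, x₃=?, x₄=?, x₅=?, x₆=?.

x₄'s domain is down to {2}, so x₄ = 2. So x₃, x₅, x₆ can't be 2.
x₃'s domain is down to {6}, so x₃ = 6. Remove 6 from x₁.
x₁ has just one choice, so x₁ = 1. So x₂, x₅ can't be 1.
x₂ has just one choice, so x₂ = 5. Eliminate 5 elsewhere: x₆.
That leaves x₅ = 3.
x₆ must be 4 (only option left).

x₁=1, x₂=5, x₃=6, x₄=2, x₅=3, x₆=4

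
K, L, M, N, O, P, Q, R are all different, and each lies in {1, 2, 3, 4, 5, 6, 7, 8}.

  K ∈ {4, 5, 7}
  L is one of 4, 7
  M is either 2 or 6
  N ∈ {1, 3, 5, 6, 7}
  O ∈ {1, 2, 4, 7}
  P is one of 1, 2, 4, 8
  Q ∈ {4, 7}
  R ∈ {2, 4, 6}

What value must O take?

The 8 variables together cover exactly {1, 2, 3, 4, 5, 6, 7, 8} — 8 values for 8 variables — and 3 appears only in N's list, so N = 3.
Among the 7 still-open variables, 5 fits only K (and all 7 values in {1, 2, 4, 5, 6, 7, 8} must be used), so K = 5.
The 6 still-open variables draw from only 6 values {1, 2, 4, 6, 7, 8}, so each is used; only P can be 8, hence P = 8.
The 5 still-open variables together cover exactly {1, 2, 4, 6, 7} — 5 values for 5 variables — and 1 appears only in O's list, so O = 1.

1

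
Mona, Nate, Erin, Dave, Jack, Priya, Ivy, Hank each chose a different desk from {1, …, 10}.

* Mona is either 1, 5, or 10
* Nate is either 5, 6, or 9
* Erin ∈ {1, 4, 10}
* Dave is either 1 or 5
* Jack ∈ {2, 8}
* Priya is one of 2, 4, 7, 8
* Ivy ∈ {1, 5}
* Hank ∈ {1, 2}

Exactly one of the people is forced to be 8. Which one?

Jack

The 2 variables Dave and Ivy are confined to {1, 5}, which locks those values in; drop them from Mona, Nate, Erin, Hank.
Mona has just one choice, so Mona = 10. Strike 10 from Erin.
Erin has just one choice, so Erin = 4. Strike 4 from Priya.
Hank has just one choice, so Hank = 2. Remove 2 from Jack, Priya.
So 8 goes to Jack.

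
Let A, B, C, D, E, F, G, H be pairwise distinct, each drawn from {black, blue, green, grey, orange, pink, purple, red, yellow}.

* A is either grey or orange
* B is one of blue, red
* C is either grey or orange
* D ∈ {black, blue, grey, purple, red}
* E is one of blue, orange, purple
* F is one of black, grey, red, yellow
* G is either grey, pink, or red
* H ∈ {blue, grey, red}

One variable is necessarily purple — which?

Among the 8 variables, pink fits only G (and all 8 values in {black, blue, grey, orange, pink, purple, red, yellow} must be used), so G = pink.
The 7 still-open variables together cover exactly {black, blue, grey, orange, purple, red, yellow} — 7 values for 7 variables — and yellow appears only in F's list, so F = yellow.
The 6 still-open variables draw from only 6 values {black, blue, grey, orange, purple, red}, so each is used; only D can be black, hence D = black.
The 5 still-open variables together cover exactly {blue, grey, orange, purple, red} — 5 values for 5 variables — and purple appears only in E's list, so E = purple.

E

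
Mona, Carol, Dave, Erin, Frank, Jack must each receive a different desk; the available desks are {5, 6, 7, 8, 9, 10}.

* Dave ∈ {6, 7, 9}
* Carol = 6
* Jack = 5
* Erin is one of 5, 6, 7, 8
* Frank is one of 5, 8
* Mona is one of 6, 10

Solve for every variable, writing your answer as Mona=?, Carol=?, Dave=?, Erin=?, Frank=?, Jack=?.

Mona=10, Carol=6, Dave=9, Erin=7, Frank=8, Jack=5

Carol has just one choice, so Carol = 6. Eliminate 6 elsewhere: Mona, Dave, Erin.
Jack has just one choice, so Jack = 5. Strike 5 from Erin, Frank.
Mona's domain is down to {10}, so Mona = 10.
Frank's domain is down to {8}, so Frank = 8. Remove 8 from Erin.
Erin has just one choice, so Erin = 7. Strike 7 from Dave.
Dave has just one choice, so Dave = 9.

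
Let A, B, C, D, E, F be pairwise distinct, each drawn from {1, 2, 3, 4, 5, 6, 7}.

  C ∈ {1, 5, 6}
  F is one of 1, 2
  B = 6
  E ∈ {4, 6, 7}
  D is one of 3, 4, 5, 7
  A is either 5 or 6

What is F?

B's domain is down to {6}, so B = 6. Remove 6 from A, C, E.
A must be 5 (only option left). Strike 5 from C, D.
C has just one choice, so C = 1. Eliminate 1 elsewhere: F.
So F = 2.

2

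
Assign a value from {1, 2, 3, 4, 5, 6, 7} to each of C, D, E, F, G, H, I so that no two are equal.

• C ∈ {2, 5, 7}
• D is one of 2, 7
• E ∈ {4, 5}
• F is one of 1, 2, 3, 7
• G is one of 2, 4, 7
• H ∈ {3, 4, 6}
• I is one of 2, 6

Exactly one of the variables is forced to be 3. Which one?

H

The 7 variables together cover exactly {1, 2, 3, 4, 5, 6, 7} — 7 values for 7 variables — and 1 appears only in F's list, so F = 1.
Among the 6 still-open variables, 3 fits only H (and all 6 values in {2, 3, 4, 5, 6, 7} must be used), so H = 3.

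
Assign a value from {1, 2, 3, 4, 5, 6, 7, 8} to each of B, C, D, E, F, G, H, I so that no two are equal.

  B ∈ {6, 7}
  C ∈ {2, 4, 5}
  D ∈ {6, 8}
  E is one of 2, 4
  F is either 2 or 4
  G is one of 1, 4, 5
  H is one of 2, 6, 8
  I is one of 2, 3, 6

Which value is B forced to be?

The 8 variables together cover exactly {1, 2, 3, 4, 5, 6, 7, 8} — 8 values for 8 variables — and 1 appears only in G's list, so G = 1.
The 7 still-open variables draw from only 7 values {2, 3, 4, 5, 6, 7, 8}, so each is used; only I can be 3, hence I = 3.
The 6 still-open variables together cover exactly {2, 4, 5, 6, 7, 8} — 6 values for 6 variables — and 5 appears only in C's list, so C = 5.
The 5 still-open variables together cover exactly {2, 4, 6, 7, 8} — 5 values for 5 variables — and 7 appears only in B's list, so B = 7.

7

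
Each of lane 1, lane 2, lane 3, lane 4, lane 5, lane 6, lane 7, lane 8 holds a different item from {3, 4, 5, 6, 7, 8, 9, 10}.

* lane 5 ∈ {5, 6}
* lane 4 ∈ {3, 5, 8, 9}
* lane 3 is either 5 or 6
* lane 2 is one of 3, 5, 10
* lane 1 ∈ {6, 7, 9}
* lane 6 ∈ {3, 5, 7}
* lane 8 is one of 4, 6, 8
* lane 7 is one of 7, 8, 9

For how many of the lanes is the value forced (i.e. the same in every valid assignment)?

2

The 8 variables together cover exactly {3, 4, 5, 6, 7, 8, 9, 10} — 8 values for 8 variables — and 4 appears only in lane 8's list, so lane 8 = 4.
The 7 still-open variables together cover exactly {3, 5, 6, 7, 8, 9, 10} — 7 values for 7 variables — and 10 appears only in lane 2's list, so lane 2 = 10.
lane 3 and lane 5 between them cover only {5, 6} — a naked pair. Remove those values from lane 1, lane 4, lane 6.
Determined: lane 2=10, lane 8=4. The other lanes each still have more than one consistent value. That makes 2.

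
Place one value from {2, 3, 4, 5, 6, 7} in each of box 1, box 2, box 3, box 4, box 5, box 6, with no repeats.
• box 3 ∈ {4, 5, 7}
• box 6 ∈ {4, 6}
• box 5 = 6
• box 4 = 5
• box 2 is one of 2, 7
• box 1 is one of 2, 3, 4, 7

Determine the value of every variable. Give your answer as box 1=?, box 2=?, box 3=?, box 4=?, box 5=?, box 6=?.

box 4 must be 5 (only option left). Eliminate 5 elsewhere: box 3.
box 5's domain is down to {6}, so box 5 = 6. Eliminate 6 elsewhere: box 6.
box 6 must be 4 (only option left). Strike 4 from box 1, box 3.
box 3's domain is down to {7}, so box 3 = 7. Strike 7 from box 1, box 2.
box 2's domain is down to {2}, so box 2 = 2. Eliminate 2 elsewhere: box 1.
That leaves box 1 = 3.

box 1=3, box 2=2, box 3=7, box 4=5, box 5=6, box 6=4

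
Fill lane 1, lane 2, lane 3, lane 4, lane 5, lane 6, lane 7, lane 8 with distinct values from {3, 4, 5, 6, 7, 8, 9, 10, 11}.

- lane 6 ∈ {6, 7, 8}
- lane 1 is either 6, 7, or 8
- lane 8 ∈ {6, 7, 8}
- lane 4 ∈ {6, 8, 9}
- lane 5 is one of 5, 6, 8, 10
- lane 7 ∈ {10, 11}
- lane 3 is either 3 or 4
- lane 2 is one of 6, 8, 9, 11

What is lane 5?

The 3 variables lane 1, lane 6, lane 8 are confined to {6, 7, 8}, which locks those values in; drop them from lane 2, lane 4, lane 5.
lane 4 must be 9 (only option left). Strike 9 from lane 2.
lane 2's domain is down to {11}, so lane 2 = 11. Strike 11 from lane 7.
lane 7's domain is down to {10}, so lane 7 = 10. Eliminate 10 elsewhere: lane 5.
So lane 5 = 5.

5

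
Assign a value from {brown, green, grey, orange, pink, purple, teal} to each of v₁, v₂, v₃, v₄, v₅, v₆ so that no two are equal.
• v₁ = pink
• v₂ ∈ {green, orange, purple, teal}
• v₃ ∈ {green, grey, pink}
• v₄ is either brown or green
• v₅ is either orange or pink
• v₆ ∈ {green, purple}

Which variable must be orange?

v₅

v₁ must be pink (only option left). Eliminate pink elsewhere: v₃, v₅.
So orange goes to v₅.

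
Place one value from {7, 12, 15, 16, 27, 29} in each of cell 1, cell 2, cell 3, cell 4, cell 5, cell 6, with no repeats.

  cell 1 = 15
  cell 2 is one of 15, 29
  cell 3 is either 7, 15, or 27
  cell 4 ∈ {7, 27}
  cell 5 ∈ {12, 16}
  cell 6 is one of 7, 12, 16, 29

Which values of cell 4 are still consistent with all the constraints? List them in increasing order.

7, 27

cell 1 has just one choice, so cell 1 = 15. So cell 2, cell 3 can't be 15.
cell 2 must be 29 (only option left). Strike 29 from cell 6.
cell 3 and cell 4 between them cover only {7, 27} — a naked pair. Remove those values from cell 6.
No further eliminations apply; cell 4 can still be any of 7, 27.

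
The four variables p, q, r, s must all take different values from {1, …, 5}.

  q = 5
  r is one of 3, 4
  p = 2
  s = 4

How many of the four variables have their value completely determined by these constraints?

p has just one choice, so p = 2.
q's domain is down to {5}, so q = 5.
s must be 4 (only option left). Remove 4 from r.
That leaves r = 3.
Every variable is fixed: p=2, q=5, r=3, s=4. That makes 4.

4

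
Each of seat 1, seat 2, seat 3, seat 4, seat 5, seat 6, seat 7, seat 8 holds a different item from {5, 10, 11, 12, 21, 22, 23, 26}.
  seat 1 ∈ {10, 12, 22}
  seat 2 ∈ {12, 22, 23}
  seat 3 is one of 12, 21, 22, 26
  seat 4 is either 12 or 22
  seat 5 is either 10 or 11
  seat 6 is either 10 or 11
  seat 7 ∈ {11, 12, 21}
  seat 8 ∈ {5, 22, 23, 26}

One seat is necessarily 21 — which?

Among the 8 variables, 5 fits only seat 8 (and all 8 values in {5, 10, 11, 12, 21, 22, 23, 26} must be used), so seat 8 = 5.
The 7 still-open variables draw from only 7 values {10, 11, 12, 21, 22, 23, 26}, so each is used; only seat 2 can be 23, hence seat 2 = 23.
The 6 still-open variables draw from only 6 values {10, 11, 12, 21, 22, 26}, so each is used; only seat 3 can be 26, hence seat 3 = 26.
Among the 5 still-open variables, 21 fits only seat 7 (and all 5 values in {10, 11, 12, 21, 22} must be used), so seat 7 = 21.

seat 7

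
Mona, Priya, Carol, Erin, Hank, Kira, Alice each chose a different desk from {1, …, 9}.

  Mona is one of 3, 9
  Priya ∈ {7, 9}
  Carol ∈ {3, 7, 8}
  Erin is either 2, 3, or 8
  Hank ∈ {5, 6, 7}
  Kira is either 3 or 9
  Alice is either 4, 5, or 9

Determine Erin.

2

The 2 variables Mona and Kira are confined to {3, 9}, which locks those values in; drop them from Priya, Carol, Erin, Alice.
Priya has just one choice, so Priya = 7. So Carol, Hank can't be 7.
Carol's domain is down to {8}, so Carol = 8. Eliminate 8 elsewhere: Erin.
So Erin = 2.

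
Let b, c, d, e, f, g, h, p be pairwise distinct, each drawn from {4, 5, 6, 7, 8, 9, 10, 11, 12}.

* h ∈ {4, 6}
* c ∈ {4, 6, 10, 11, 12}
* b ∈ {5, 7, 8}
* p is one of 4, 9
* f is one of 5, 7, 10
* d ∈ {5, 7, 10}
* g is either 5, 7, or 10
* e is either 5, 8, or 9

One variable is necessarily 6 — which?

h

The 3 variables d, f, g are confined to {5, 7, 10}, which locks those values in; drop them from b, c, e.
b must be 8 (only option left). So e can't be 8.
e's domain is down to {9}, so e = 9. Remove 9 from p.
That leaves p = 4. So c, h can't be 4.
So 6 goes to h.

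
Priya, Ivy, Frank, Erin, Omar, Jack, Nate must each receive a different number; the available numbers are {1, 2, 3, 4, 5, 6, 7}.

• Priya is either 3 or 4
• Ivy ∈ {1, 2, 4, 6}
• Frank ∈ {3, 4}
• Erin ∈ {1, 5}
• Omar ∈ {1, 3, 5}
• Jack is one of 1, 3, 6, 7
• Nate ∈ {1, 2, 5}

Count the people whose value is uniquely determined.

The 7 variables draw from only 7 values {1, 2, 3, 4, 5, 6, 7}, so each is used; only Jack can be 7, hence Jack = 7.
Among the 6 still-open variables, 6 fits only Ivy (and all 6 values in {1, 2, 3, 4, 5, 6} must be used), so Ivy = 6.
The 5 still-open variables together cover exactly {1, 2, 3, 4, 5} — 5 values for 5 variables — and 2 appears only in Nate's list, so Nate = 2.
Priya and Frank share exactly the 2 values {3, 4}; by pigeonhole those values go to them, so strike 3, 4 from Omar.
Determined: Ivy=6, Jack=7, Nate=2. The other people each still have more than one consistent value. That makes 3.

3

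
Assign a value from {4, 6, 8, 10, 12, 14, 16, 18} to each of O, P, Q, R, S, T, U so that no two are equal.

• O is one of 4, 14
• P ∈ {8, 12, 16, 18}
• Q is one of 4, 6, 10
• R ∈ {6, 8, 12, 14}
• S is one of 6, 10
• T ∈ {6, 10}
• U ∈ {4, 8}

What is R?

12

S and T share exactly the 2 values {6, 10}; by pigeonhole those values go to them, so strike 6, 10 from Q, R.
Q must be 4 (only option left). So O, U can't be 4.
That leaves U = 8. Eliminate 8 elsewhere: P, R.
O has just one choice, so O = 14. Strike 14 from R.
So R = 12.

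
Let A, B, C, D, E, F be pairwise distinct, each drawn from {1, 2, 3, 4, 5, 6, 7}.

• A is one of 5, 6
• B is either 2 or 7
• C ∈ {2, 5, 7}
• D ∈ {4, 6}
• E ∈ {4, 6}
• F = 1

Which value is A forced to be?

5

F's domain is down to {1}, so F = 1.
The 2 variables D and E are confined to {4, 6}, which locks those values in; drop them from A.
So A = 5.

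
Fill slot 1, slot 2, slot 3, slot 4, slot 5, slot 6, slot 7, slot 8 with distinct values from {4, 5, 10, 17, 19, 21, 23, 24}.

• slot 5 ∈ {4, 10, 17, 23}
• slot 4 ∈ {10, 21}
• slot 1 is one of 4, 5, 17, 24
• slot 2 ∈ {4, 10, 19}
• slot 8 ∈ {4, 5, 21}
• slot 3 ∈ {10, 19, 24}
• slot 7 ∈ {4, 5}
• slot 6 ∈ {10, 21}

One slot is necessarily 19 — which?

The 8 variables draw from only 8 values {4, 5, 10, 17, 19, 21, 23, 24}, so each is used; only slot 5 can be 23, hence slot 5 = 23.
The 7 still-open variables together cover exactly {4, 5, 10, 17, 19, 21, 24} — 7 values for 7 variables — and 17 appears only in slot 1's list, so slot 1 = 17.
Among the 6 still-open variables, 24 fits only slot 3 (and all 6 values in {4, 5, 10, 19, 21, 24} must be used), so slot 3 = 24.
The 5 still-open variables draw from only 5 values {4, 5, 10, 19, 21}, so each is used; only slot 2 can be 19, hence slot 2 = 19.

slot 2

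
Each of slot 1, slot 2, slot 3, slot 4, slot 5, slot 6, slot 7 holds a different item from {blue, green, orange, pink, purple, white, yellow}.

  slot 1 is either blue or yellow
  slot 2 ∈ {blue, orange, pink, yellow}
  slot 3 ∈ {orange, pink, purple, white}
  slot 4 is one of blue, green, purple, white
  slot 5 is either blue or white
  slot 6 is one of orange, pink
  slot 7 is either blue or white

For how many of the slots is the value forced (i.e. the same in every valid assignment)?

The 7 variables together cover exactly {blue, green, orange, pink, purple, white, yellow} — 7 values for 7 variables — and green appears only in slot 4's list, so slot 4 = green.
Among the 6 still-open variables, purple fits only slot 3 (and all 6 values in {blue, orange, pink, purple, white, yellow} must be used), so slot 3 = purple.
The 2 variables slot 5 and slot 7 are confined to {blue, white}, which locks those values in; drop them from slot 1, slot 2.
slot 1 must be yellow (only option left). So slot 2 can't be yellow.
Determined: slot 1=yellow, slot 3=purple, slot 4=green. The other slots each still have more than one consistent value. That makes 3.

3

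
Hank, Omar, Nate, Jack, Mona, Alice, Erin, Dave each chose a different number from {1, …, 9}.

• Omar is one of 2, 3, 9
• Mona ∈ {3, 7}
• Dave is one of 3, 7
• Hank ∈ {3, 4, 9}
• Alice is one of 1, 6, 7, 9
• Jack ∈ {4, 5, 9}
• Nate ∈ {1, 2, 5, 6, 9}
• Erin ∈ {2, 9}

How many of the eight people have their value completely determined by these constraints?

Mona and Dave share exactly the 2 values {3, 7}; by pigeonhole those values go to them, so strike 3, 7 from Hank, Omar, Alice.
Omar and Erin share exactly the 2 values {2, 9}; by pigeonhole those values go to them, so strike 2, 9 from Hank, Nate, Jack, Alice.
Hank's domain is down to {4}, so Hank = 4. So Jack can't be 4.
That leaves Jack = 5. Remove 5 from Nate.
Determined: Hank=4, Jack=5. The other people each still have more than one consistent value. That makes 2.

2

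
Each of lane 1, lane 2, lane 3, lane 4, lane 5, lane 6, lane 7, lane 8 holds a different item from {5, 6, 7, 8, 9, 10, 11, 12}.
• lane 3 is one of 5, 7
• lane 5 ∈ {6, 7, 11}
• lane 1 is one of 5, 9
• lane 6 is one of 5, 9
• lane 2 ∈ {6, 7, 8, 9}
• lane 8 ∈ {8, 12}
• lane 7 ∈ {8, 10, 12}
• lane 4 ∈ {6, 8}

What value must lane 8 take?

The 8 variables together cover exactly {5, 6, 7, 8, 9, 10, 11, 12} — 8 values for 8 variables — and 10 appears only in lane 7's list, so lane 7 = 10.
The 7 still-open variables together cover exactly {5, 6, 7, 8, 9, 11, 12} — 7 values for 7 variables — and 11 appears only in lane 5's list, so lane 5 = 11.
Among the 6 still-open variables, 12 fits only lane 8 (and all 6 values in {5, 6, 7, 8, 9, 12} must be used), so lane 8 = 12.

12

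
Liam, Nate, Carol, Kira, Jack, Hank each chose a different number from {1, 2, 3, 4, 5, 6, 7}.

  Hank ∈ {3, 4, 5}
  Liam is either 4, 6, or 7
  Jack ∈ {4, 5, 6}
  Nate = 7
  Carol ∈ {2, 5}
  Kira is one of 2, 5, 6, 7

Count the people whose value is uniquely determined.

2

Nate has just one choice, so Nate = 7. Remove 7 from Liam, Kira.
The 5 still-open variables together cover exactly {2, 3, 4, 5, 6} — 5 values for 5 variables — and 3 appears only in Hank's list, so Hank = 3.
Determined: Nate=7, Hank=3. The other people each still have more than one consistent value. That makes 2.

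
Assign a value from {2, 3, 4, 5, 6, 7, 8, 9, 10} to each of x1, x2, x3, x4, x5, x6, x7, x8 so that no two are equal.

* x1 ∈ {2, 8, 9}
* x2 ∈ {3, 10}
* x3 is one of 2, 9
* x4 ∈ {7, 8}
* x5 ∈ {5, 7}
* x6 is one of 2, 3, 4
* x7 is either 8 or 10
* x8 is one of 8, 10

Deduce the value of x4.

The 8 variables draw from only 8 values {2, 3, 4, 5, 7, 8, 9, 10}, so each is used; only x6 can be 4, hence x6 = 4.
The 7 still-open variables draw from only 7 values {2, 3, 5, 7, 8, 9, 10}, so each is used; only x2 can be 3, hence x2 = 3.
The 6 still-open variables draw from only 6 values {2, 5, 7, 8, 9, 10}, so each is used; only x5 can be 5, hence x5 = 5.
The 5 still-open variables draw from only 5 values {2, 7, 8, 9, 10}, so each is used; only x4 can be 7, hence x4 = 7.

7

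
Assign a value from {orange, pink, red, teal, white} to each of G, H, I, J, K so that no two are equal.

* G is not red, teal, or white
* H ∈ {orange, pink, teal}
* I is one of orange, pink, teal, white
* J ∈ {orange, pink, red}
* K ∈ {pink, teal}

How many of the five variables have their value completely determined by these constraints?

2

The 5 variables together cover exactly {orange, pink, red, teal, white} — 5 values for 5 variables — and red appears only in J's list, so J = red.
The 4 still-open variables draw from only 4 values {orange, pink, teal, white}, so each is used; only I can be white, hence I = white.
Determined: I=white, J=red. The other variables each still have more than one consistent value. That makes 2.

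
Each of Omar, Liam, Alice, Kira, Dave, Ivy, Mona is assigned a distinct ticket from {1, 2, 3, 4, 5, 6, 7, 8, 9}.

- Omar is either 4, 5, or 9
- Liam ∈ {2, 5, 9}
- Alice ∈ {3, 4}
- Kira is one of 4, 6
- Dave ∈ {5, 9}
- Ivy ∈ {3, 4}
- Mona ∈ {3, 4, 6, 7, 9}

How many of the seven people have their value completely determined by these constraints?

The 7 variables draw from only 7 values {2, 3, 4, 5, 6, 7, 9}, so each is used; only Liam can be 2, hence Liam = 2.
Among the 6 still-open variables, 7 fits only Mona (and all 6 values in {3, 4, 5, 6, 7, 9} must be used), so Mona = 7.
The 5 still-open variables draw from only 5 values {3, 4, 5, 6, 9}, so each is used; only Kira can be 6, hence Kira = 6.
The 2 variables Alice and Ivy are confined to {3, 4}, which locks those values in; drop them from Omar.
Determined: Liam=2, Kira=6, Mona=7. The other people each still have more than one consistent value. That makes 3.

3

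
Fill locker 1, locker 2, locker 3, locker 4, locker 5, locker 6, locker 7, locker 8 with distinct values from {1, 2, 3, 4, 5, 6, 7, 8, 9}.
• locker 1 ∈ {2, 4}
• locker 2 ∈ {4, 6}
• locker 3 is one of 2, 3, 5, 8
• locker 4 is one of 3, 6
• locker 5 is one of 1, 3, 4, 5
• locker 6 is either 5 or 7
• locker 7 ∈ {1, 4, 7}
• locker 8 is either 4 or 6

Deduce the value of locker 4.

3

The 8 variables together cover exactly {1, 2, 3, 4, 5, 6, 7, 8} — 8 values for 8 variables — and 8 appears only in locker 3's list, so locker 3 = 8.
The 7 still-open variables draw from only 7 values {1, 2, 3, 4, 5, 6, 7}, so each is used; only locker 1 can be 2, hence locker 1 = 2.
The 2 variables locker 2 and locker 8 are confined to {4, 6}, which locks those values in; drop them from locker 4, locker 5, locker 7.
So locker 4 = 3.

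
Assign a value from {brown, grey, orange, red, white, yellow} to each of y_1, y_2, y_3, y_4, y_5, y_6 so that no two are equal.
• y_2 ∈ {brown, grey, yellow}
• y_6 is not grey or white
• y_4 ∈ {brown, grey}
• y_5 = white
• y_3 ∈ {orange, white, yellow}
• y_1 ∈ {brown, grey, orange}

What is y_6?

red

y_5 has just one choice, so y_5 = white. Eliminate white elsewhere: y_3.
The 5 still-open variables together cover exactly {brown, grey, orange, red, yellow} — 5 values for 5 variables — and red appears only in y_6's list, so y_6 = red.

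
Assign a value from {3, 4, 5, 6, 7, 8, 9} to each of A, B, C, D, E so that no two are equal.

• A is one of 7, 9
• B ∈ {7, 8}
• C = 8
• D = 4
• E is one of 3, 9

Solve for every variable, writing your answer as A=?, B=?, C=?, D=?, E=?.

A=9, B=7, C=8, D=4, E=3

C has just one choice, so C = 8. Eliminate 8 elsewhere: B.
D's domain is down to {4}, so D = 4.
That leaves B = 7. Remove 7 from A.
A has just one choice, so A = 9. So E can't be 9.
E must be 3 (only option left).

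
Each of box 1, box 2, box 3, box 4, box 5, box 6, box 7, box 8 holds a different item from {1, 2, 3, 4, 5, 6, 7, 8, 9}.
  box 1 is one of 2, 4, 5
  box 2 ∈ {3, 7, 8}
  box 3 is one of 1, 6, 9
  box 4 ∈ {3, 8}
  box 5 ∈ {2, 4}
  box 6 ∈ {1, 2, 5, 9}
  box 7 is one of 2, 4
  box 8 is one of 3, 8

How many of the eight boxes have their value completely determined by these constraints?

2

box 4 and box 8 share exactly the 2 values {3, 8}; by pigeonhole those values go to them, so strike 3, 8 from box 2.
box 2 has just one choice, so box 2 = 7.
The 2 variables box 5 and box 7 are confined to {2, 4}, which locks those values in; drop them from box 1, box 6.
box 1 must be 5 (only option left). Strike 5 from box 6.
Determined: box 1=5, box 2=7. The other boxes each still have more than one consistent value. That makes 2.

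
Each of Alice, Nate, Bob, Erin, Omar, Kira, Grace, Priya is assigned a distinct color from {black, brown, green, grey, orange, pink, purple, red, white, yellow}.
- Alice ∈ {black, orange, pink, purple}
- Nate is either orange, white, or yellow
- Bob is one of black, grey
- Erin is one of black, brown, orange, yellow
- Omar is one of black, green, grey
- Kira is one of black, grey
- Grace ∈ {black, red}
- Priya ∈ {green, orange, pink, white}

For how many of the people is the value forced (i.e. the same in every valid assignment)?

Bob and Kira share exactly the 2 values {black, grey}; by pigeonhole those values go to them, so strike black, grey from Alice, Erin, Omar, Grace.
That leaves Omar = green. Strike green from Priya.
That leaves Grace = red.
Determined: Omar=green, Grace=red. The other people each still have more than one consistent value. That makes 2.

2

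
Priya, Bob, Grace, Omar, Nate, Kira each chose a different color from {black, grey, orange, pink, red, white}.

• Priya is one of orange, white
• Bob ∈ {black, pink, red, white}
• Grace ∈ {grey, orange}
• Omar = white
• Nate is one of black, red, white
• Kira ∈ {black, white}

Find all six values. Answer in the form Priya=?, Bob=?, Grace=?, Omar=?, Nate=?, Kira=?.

Priya=orange, Bob=pink, Grace=grey, Omar=white, Nate=red, Kira=black

Omar's domain is down to {white}, so Omar = white. So Priya, Bob, Nate, Kira can't be white.
Kira must be black (only option left). Remove black from Bob, Nate.
Priya must be orange (only option left). Remove orange from Grace.
Grace's domain is down to {grey}, so Grace = grey.
That leaves Nate = red. Eliminate red elsewhere: Bob.
Bob must be pink (only option left).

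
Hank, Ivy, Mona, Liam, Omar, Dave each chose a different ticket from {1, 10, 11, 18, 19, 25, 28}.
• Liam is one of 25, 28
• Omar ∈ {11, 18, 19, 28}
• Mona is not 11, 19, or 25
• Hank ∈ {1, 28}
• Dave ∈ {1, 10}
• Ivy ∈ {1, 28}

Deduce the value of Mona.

18

Hank and Ivy share exactly the 2 values {1, 28}; by pigeonhole those values go to them, so strike 1, 28 from Mona, Liam, Omar, Dave.
Liam has just one choice, so Liam = 25.
Dave's domain is down to {10}, so Dave = 10. Eliminate 10 elsewhere: Mona.
So Mona = 18.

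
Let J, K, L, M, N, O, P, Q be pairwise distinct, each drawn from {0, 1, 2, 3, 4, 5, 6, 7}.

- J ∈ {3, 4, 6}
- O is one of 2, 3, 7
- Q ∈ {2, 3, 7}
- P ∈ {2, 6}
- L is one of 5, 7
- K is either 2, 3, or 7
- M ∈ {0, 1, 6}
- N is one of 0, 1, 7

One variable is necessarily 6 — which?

P

Among the 8 variables, 4 fits only J (and all 8 values in {0, 1, 2, 3, 4, 5, 6, 7} must be used), so J = 4.
The 7 still-open variables together cover exactly {0, 1, 2, 3, 5, 6, 7} — 7 values for 7 variables — and 5 appears only in L's list, so L = 5.
The 3 variables K, O, Q are confined to {2, 3, 7}, which locks those values in; drop them from N, P.
So 6 goes to P.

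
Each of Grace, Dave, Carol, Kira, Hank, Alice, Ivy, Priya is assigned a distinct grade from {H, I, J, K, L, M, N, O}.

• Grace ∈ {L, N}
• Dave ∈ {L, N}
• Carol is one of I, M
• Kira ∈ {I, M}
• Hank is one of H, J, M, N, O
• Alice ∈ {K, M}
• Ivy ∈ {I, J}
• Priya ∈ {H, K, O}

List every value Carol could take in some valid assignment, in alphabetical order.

The 2 variables Grace and Dave are confined to {L, N}, which locks those values in; drop them from Hank.
Carol and Kira share exactly the 2 values {I, M}; by pigeonhole those values go to them, so strike I, M from Hank, Alice, Ivy.
That leaves Alice = K. Remove K from Priya.
Ivy has just one choice, so Ivy = J. Eliminate J elsewhere: Hank.
No further eliminations apply; Carol can still be any of I, M.

I, M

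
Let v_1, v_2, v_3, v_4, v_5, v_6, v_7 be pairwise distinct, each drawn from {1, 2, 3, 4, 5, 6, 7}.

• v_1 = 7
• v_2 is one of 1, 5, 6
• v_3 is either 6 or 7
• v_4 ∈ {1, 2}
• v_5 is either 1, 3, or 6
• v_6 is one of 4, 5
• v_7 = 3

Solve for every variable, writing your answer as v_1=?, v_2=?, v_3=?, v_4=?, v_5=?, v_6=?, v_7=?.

v_1's domain is down to {7}, so v_1 = 7. Strike 7 from v_3.
v_3 has just one choice, so v_3 = 6. So v_2, v_5 can't be 6.
v_7 has just one choice, so v_7 = 3. Eliminate 3 elsewhere: v_5.
That leaves v_5 = 1. Eliminate 1 elsewhere: v_2, v_4.
v_2 must be 5 (only option left). Eliminate 5 elsewhere: v_6.
That leaves v_4 = 2.
v_6's domain is down to {4}, so v_6 = 4.

v_1=7, v_2=5, v_3=6, v_4=2, v_5=1, v_6=4, v_7=3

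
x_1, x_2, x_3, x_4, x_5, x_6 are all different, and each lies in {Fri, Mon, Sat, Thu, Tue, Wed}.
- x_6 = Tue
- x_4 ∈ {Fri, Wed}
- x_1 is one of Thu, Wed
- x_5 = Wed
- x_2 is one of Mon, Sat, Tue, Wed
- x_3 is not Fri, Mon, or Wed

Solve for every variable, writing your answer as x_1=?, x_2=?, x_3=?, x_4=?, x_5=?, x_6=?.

x_1=Thu, x_2=Mon, x_3=Sat, x_4=Fri, x_5=Wed, x_6=Tue

x_5 must be Wed (only option left). Strike Wed from x_1, x_2, x_4.
x_6 has just one choice, so x_6 = Tue. Eliminate Tue elsewhere: x_2, x_3.
x_1 must be Thu (only option left). Remove Thu from x_3.
That leaves x_3 = Sat. Eliminate Sat elsewhere: x_2.
x_4 has just one choice, so x_4 = Fri.
x_2 must be Mon (only option left).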